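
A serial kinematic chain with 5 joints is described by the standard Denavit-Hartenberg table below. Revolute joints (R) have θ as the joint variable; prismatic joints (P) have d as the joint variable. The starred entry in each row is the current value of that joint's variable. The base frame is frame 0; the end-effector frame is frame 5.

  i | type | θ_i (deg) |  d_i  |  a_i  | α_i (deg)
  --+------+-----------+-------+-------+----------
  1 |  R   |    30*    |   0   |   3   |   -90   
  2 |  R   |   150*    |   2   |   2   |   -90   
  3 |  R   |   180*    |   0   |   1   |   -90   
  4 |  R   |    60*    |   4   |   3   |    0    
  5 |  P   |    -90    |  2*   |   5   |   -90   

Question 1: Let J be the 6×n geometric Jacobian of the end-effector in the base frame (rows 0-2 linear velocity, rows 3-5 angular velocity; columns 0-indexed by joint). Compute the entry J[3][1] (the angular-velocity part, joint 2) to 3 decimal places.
axis z_1 = (-0.5000,0.8660,0.0000); lever o_n−o_1 = (-0.3349,9.0442,2.3301)
cross product → J_v[:, 1] = (2.0179,1.1651,-4.2321)
J_ω[:, 1] = z_1
entry J[3][1] = -0.5000

-0.500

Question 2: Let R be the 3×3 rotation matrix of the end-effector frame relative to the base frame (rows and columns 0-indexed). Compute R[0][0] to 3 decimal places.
0.433

End-effector x-axis (col 0 of R) = (0.4330,0.2500,0.8660)
R[0][0] = 0.4330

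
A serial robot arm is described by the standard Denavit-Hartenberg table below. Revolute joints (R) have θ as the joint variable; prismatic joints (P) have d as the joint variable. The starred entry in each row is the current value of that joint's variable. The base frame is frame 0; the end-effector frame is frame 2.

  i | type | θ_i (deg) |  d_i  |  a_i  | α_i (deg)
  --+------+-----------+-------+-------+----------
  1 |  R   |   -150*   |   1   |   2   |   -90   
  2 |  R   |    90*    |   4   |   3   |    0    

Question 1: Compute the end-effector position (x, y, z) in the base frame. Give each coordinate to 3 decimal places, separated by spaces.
0.268 -4.464 -2.000

after link 1: o_1 = (-1.7321, -1.0000, 1.0000)
after link 2: o_2 = (0.2679, -4.4641, -2.0000)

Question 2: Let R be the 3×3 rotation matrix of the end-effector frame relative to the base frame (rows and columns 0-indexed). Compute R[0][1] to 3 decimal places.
End-effector y-axis (col 1 of R) = (0.8660,0.5000,-0.0000)
R[0][1] = 0.8660

0.866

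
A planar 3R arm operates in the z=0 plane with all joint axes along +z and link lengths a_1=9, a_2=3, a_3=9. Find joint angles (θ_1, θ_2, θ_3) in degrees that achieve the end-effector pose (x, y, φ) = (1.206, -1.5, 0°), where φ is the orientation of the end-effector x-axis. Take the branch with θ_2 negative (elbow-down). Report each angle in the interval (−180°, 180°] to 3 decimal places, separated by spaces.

-150.000 -120.004 -89.996

wrist centre = target − a_3·(cos φ, sin φ) = (-7.7940, -1.5000)
cos θ_2 = (62.9964−9²−3²)/(2·9·3) = -0.5001; θ_2 = -120.0044° (elbow-down)
β = atan2(-1.5000,-7.7940) = -169.1063°; ψ = atan2(-2.5980,7.4998) = -19.1063°
θ_1 = β − ψ = -150.0000°
θ_3 = φ − θ_1 − θ_2 = -89.9956° (wrapped to (-180°,180°])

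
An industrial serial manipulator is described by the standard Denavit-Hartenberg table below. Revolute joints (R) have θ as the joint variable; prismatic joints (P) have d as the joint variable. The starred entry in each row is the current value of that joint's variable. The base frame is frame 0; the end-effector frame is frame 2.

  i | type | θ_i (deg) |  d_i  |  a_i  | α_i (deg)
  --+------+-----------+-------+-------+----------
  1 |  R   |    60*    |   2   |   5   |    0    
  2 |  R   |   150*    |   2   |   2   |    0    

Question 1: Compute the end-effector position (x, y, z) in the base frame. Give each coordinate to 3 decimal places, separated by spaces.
after link 1: o_1 = (2.5000, 4.3301, 2.0000)
after link 2: o_2 = (0.7679, 3.3301, 4.0000)

0.768 3.330 4.000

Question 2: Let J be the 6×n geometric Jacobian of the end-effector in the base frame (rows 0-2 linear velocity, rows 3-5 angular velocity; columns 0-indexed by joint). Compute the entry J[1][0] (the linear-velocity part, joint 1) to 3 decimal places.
0.768

axis z_0 = ẑ; lever o_n−o_0 = (0.7679,3.3301,4.0000)
cross product → J_v[:, 0] = (-3.3301,0.7679,0.0000)
J_ω[:, 0] = z_0
entry J[1][0] = 0.7679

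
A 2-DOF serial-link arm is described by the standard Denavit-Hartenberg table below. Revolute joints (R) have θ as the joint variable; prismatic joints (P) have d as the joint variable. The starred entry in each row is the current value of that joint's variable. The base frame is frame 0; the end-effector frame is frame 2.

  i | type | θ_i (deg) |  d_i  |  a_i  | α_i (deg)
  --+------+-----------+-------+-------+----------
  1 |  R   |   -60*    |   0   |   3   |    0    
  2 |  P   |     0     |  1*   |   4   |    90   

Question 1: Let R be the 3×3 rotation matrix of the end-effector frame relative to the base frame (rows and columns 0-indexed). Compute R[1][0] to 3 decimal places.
End-effector x-axis (col 0 of R) = (0.5000,-0.8660,0.0000)
R[1][0] = -0.8660

-0.866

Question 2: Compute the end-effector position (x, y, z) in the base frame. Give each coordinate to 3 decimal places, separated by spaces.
after link 1: o_1 = (1.5000, -2.5981, 0.0000)
after link 2: o_2 = (3.5000, -6.0622, 1.0000)

3.500 -6.062 1.000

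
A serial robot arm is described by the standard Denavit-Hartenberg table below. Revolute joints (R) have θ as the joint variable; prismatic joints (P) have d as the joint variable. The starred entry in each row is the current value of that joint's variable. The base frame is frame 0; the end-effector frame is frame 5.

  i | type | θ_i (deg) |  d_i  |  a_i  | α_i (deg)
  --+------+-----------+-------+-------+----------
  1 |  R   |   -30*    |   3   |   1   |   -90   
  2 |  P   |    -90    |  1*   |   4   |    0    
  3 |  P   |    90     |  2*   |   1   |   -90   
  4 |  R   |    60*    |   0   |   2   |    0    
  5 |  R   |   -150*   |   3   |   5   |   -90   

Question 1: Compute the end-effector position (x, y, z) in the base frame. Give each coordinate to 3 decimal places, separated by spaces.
5.732 3.928 4.000

after link 1: o_1 = (0.8660, -0.5000, 3.0000)
after link 2: o_2 = (1.3660, 0.3660, 7.0000)
after link 3: o_3 = (3.2321, 1.5981, 7.0000)
after link 4: o_4 = (3.2321, -0.4019, 7.0000)
after link 5: o_5 = (5.7321, 3.9282, 4.0000)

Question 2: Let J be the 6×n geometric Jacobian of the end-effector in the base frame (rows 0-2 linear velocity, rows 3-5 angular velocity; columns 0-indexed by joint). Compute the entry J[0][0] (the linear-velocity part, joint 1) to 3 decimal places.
-3.928

axis z_0 = ẑ; lever o_n−o_0 = (5.7321,3.9282,4.0000)
cross product → J_v[:, 0] = (-3.9282,5.7321,0.0000)
J_ω[:, 0] = z_0
entry J[0][0] = -3.9282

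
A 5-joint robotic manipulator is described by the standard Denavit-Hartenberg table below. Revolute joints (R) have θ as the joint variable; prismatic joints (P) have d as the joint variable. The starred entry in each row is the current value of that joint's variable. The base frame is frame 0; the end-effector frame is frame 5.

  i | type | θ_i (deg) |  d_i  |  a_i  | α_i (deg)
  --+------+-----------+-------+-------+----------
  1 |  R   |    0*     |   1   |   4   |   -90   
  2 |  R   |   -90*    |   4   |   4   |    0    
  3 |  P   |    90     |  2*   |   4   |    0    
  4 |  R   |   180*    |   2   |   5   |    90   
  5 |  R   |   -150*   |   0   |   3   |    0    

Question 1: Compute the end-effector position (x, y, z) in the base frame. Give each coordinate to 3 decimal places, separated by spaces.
after link 1: o_1 = (4.0000, 0.0000, 1.0000)
after link 2: o_2 = (4.0000, 4.0000, 5.0000)
after link 3: o_3 = (8.0000, 6.0000, 5.0000)
after link 4: o_4 = (3.0000, 8.0000, 5.0000)
after link 5: o_5 = (5.5981, 6.5000, 5.0000)

5.598 6.500 5.000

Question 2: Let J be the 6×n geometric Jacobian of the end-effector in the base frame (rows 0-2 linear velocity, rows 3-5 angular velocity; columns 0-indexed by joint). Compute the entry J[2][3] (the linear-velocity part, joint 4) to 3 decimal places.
2.402

axis z_3 = (0.0000,1.0000,0.0000); lever o_n−o_3 = (-2.4019,0.5000,-0.0000)
cross product → J_v[:, 3] = (-0.0000,-0.0000,2.4019)
J_ω[:, 3] = z_3
entry J[2][3] = 2.4019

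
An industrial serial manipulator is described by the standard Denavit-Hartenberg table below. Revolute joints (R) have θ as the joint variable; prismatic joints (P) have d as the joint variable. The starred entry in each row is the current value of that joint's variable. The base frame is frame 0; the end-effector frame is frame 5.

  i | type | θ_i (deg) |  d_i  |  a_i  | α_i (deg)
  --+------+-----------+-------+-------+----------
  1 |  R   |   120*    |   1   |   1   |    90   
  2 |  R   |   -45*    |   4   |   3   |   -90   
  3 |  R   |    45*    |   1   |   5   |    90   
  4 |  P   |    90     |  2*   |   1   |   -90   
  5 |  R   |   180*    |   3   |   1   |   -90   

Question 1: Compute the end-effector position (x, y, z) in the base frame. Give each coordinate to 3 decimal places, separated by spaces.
0.550 7.048 -2.414

after link 1: o_1 = (-0.5000, 0.8660, 1.0000)
after link 2: o_2 = (1.9034, 4.7031, -1.1213)
after link 3: o_3 = (-2.7620, 5.7128, -2.9142)
after link 4: o_4 = (-2.3908, 7.8983, -3.2071)
after link 5: o_5 = (0.5499, 7.0476, -2.4142)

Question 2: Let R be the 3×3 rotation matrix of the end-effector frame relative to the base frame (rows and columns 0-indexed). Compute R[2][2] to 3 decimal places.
End-effector z-axis (col 2 of R) = (0.3624,0.7866,-0.5000)
R[2][2] = -0.5000

-0.500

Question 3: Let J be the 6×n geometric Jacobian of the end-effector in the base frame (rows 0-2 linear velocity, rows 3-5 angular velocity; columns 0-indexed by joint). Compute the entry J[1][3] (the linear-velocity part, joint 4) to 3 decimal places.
prismatic axis z_3 = (0.3624,0.7866,-0.5000)
J_v[:, 3] = z_3; J_ω[:, 3] = (0,0,0)
entry J[1][3] = 0.7866

0.787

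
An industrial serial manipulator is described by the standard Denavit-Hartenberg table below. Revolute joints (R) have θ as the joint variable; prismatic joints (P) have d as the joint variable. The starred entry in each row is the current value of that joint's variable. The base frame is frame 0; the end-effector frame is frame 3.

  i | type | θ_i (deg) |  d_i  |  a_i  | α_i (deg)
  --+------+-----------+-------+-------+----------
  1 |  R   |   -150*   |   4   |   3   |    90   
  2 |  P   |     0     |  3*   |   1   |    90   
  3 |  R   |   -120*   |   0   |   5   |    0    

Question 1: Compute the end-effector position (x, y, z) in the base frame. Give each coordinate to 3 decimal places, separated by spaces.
after link 1: o_1 = (-2.5981, -1.5000, 4.0000)
after link 2: o_2 = (-4.9641, 0.5981, 4.0000)
after link 3: o_3 = (-0.6340, -1.9019, 4.0000)

-0.634 -1.902 4.000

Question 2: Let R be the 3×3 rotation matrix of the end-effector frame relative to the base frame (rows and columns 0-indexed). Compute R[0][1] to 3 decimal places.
-0.500

End-effector y-axis (col 1 of R) = (-0.5000,-0.8660,-0.0000)
R[0][1] = -0.5000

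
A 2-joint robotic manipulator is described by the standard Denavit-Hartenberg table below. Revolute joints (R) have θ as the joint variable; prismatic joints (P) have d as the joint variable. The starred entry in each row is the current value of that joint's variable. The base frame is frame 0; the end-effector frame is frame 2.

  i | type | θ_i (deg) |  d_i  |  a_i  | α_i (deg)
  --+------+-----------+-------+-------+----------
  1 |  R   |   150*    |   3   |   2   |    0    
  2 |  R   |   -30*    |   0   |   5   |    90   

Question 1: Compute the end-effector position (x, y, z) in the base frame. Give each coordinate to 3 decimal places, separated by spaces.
-4.232 5.330 3.000

after link 1: o_1 = (-1.7321, 1.0000, 3.0000)
after link 2: o_2 = (-4.2321, 5.3301, 3.0000)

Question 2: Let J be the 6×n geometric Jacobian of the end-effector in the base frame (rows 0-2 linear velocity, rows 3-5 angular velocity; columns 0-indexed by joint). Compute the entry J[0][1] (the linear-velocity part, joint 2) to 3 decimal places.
axis z_1 = (0.0000,0.0000,1.0000); lever o_n−o_1 = (-2.5000,4.3301,0.0000)
cross product → J_v[:, 1] = (-4.3301,-2.5000,0.0000)
J_ω[:, 1] = z_1
entry J[0][1] = -4.3301

-4.330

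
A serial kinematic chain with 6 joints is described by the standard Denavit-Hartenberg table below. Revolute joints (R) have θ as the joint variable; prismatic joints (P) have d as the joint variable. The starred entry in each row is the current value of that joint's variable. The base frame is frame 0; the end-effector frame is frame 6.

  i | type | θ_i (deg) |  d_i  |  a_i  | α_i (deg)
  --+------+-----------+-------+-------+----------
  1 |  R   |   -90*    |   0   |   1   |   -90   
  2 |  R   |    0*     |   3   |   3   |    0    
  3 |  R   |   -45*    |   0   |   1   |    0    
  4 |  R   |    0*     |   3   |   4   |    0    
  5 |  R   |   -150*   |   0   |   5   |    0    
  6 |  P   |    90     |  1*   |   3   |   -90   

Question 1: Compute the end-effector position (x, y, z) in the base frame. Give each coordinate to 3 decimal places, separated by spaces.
7.000 -1.929 5.139

after link 1: o_1 = (0.0000, -1.0000, 0.0000)
after link 2: o_2 = (3.0000, -4.0000, 0.0000)
after link 3: o_3 = (3.0000, -4.7071, 0.7071)
after link 4: o_4 = (6.0000, -7.5355, 3.5355)
after link 5: o_5 = (6.0000, -2.7059, 2.2414)
after link 6: o_6 = (7.0000, -1.9294, 5.1392)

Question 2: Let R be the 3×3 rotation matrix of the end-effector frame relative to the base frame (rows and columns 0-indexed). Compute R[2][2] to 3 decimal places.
0.259

End-effector z-axis (col 2 of R) = (0.0000,-0.9659,0.2588)
R[2][2] = 0.2588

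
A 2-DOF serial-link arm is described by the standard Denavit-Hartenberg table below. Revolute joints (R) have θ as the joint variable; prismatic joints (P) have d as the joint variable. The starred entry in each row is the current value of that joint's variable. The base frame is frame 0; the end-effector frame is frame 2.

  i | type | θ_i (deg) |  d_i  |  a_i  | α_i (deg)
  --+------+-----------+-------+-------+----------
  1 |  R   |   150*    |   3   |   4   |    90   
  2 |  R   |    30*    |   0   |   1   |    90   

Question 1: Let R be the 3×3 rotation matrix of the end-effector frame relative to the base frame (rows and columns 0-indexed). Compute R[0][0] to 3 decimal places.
End-effector x-axis (col 0 of R) = (-0.7500,0.4330,0.5000)
R[0][0] = -0.7500

-0.750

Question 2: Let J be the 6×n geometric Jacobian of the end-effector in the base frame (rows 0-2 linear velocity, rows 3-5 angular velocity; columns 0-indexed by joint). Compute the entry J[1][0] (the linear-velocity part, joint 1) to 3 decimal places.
-4.214

axis z_0 = ẑ; lever o_n−o_0 = (-4.2141,2.4330,3.5000)
cross product → J_v[:, 0] = (-2.4330,-4.2141,0.0000)
J_ω[:, 0] = z_0
entry J[1][0] = -4.2141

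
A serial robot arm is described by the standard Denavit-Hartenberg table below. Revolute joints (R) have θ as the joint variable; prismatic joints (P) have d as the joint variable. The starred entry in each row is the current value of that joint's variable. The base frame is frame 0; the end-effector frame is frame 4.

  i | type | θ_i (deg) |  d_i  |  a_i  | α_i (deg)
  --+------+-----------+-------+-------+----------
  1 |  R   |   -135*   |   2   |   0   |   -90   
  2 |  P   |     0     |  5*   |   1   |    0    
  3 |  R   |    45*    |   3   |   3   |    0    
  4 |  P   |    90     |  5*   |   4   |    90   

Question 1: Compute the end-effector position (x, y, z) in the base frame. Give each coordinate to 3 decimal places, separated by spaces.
after link 1: o_1 = (0.0000, 0.0000, 2.0000)
after link 2: o_2 = (2.8284, -4.2426, 2.0000)
after link 3: o_3 = (3.4497, -7.8640, -0.1213)
after link 4: o_4 = (8.9853, -9.3995, -2.9497)

8.985 -9.399 -2.950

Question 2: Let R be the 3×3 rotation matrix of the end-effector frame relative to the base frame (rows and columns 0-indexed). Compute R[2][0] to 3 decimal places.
-0.707

End-effector x-axis (col 0 of R) = (0.5000,0.5000,-0.7071)
R[2][0] = -0.7071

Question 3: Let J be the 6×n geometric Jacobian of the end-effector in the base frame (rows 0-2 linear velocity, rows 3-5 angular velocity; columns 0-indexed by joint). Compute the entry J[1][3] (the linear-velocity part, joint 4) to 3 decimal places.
prismatic axis z_3 = (0.7071,-0.7071,0.0000)
J_v[:, 3] = z_3; J_ω[:, 3] = (0,0,0)
entry J[1][3] = -0.7071

-0.707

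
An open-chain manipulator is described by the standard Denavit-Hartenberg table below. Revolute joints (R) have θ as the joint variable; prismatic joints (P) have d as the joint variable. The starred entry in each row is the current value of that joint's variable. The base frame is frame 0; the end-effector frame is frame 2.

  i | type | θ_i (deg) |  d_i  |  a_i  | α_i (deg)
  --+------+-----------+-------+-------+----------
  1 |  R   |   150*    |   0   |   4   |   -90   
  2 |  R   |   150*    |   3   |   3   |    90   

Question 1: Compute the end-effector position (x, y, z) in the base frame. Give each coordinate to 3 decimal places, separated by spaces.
after link 1: o_1 = (-3.4641, 2.0000, 0.0000)
after link 2: o_2 = (-2.7141, -1.8971, -1.5000)

-2.714 -1.897 -1.500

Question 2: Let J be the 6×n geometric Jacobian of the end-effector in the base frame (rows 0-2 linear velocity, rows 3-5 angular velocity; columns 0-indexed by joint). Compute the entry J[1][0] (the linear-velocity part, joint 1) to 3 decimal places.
axis z_0 = ẑ; lever o_n−o_0 = (-2.7141,-1.8971,-1.5000)
cross product → J_v[:, 0] = (1.8971,-2.7141,0.0000)
J_ω[:, 0] = z_0
entry J[1][0] = -2.7141

-2.714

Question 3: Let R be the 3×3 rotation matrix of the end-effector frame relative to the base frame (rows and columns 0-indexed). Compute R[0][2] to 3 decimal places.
-0.433

End-effector z-axis (col 2 of R) = (-0.4330,0.2500,-0.8660)
R[0][2] = -0.4330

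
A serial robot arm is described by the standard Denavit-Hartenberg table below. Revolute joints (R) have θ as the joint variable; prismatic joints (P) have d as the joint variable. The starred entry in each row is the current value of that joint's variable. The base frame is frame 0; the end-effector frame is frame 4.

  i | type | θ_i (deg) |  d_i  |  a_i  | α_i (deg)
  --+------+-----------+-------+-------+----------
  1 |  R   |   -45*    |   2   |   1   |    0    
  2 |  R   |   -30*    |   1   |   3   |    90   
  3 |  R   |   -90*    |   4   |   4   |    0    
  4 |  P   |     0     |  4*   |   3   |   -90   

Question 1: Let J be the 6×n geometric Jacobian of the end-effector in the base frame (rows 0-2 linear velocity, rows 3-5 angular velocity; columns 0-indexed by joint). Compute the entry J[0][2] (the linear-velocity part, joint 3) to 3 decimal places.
1.812

axis z_2 = (-0.9659,-0.2588,0.0000); lever o_n−o_2 = (-7.7274,-2.0706,-7.0000)
cross product → J_v[:, 2] = (1.8117,-6.7615,0.0000)
J_ω[:, 2] = z_2
entry J[0][2] = 1.8117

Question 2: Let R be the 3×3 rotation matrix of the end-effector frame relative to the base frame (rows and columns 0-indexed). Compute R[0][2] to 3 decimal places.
0.259

End-effector z-axis (col 2 of R) = (0.2588,-0.9659,0.0000)
R[0][2] = 0.2588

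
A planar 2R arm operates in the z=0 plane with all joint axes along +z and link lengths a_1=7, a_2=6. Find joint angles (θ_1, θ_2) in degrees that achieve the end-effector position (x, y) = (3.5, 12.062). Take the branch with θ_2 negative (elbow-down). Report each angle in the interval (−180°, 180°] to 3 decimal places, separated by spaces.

cos θ_2 = (157.7418−7²−6²)/(2·7·6) = 0.8660; θ_2 = -30.0059° (elbow-down)
β = atan2(12.0620,3.5000) = 73.8190°; ψ = atan2(-3.0005,12.1958) = -13.8219°
θ_1 = β − ψ = 87.6409°

87.641 -30.006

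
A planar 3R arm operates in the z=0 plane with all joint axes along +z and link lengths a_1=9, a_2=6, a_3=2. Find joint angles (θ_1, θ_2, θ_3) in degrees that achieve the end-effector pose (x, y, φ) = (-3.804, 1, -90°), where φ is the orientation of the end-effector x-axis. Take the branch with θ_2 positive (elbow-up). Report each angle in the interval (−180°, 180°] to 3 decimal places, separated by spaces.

wrist centre = target − a_3·(cos φ, sin φ) = (-3.8040, 3.0000)
cos θ_2 = (23.4704−9²−6²)/(2·9·6) = -0.8660; θ_2 = 149.9988° (elbow-up)
β = atan2(3.0000,-3.8040) = 141.7392°; ψ = atan2(3.0001,3.8039) = 38.2625°
θ_1 = β − ψ = 103.4766°
θ_3 = φ − θ_1 − θ_2 = 16.5246° (wrapped to (-180°,180°])

103.477 149.999 16.525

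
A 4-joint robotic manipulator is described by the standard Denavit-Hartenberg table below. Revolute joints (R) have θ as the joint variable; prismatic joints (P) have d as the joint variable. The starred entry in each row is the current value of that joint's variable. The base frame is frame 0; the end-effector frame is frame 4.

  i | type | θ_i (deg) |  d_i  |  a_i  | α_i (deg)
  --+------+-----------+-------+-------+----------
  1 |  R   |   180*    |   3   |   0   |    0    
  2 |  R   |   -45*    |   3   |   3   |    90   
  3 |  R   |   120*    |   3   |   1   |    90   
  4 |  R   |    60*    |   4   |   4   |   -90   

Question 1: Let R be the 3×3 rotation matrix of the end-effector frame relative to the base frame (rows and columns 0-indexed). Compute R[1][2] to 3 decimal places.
End-effector z-axis (col 2 of R) = (0.0474,0.6597,-0.7500)
R[1][2] = 0.6597

0.660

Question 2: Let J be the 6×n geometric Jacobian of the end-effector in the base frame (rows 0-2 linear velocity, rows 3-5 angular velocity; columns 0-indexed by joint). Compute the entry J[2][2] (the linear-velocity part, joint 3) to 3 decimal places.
1.964

axis z_2 = (0.7071,0.7071,0.0000); lever o_n−o_2 = (3.1820,5.9596,4.5981)
cross product → J_v[:, 2] = (3.2513,-3.2513,1.9641)
J_ω[:, 2] = z_2
entry J[2][2] = 1.9641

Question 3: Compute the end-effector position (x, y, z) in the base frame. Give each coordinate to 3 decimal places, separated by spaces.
1.061 8.081 10.598

after link 1: o_1 = (0.0000, 0.0000, 3.0000)
after link 2: o_2 = (-2.1213, 2.1213, 6.0000)
after link 3: o_3 = (0.3536, 3.8891, 6.8660)
after link 4: o_4 = (1.0607, 8.0810, 10.5981)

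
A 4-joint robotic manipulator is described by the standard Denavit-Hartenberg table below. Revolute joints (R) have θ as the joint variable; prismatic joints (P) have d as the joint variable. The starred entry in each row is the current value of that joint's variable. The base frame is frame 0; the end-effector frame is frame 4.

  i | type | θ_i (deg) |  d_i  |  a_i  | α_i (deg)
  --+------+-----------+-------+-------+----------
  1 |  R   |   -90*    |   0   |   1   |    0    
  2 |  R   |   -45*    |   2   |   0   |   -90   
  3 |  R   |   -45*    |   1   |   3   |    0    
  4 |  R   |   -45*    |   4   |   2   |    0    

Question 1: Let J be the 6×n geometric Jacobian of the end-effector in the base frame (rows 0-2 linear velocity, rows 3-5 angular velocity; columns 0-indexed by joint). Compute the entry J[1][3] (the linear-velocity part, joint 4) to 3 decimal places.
-1.414

axis z_3 = (0.7071,-0.7071,0.0000); lever o_n−o_3 = (2.8284,-2.8284,2.0000)
cross product → J_v[:, 3] = (-1.4142,-1.4142,-0.0000)
J_ω[:, 3] = z_3
entry J[1][3] = -1.4142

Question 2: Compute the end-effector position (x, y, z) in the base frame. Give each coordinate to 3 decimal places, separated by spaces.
after link 1: o_1 = (0.0000, -1.0000, 0.0000)
after link 2: o_2 = (0.0000, -1.0000, 2.0000)
after link 3: o_3 = (-0.7929, -3.2071, 4.1213)
after link 4: o_4 = (2.0355, -6.0355, 6.1213)

2.036 -6.036 6.121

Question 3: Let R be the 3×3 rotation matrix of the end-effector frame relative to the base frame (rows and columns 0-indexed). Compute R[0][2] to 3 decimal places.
End-effector z-axis (col 2 of R) = (0.7071,-0.7071,0.0000)
R[0][2] = 0.7071

0.707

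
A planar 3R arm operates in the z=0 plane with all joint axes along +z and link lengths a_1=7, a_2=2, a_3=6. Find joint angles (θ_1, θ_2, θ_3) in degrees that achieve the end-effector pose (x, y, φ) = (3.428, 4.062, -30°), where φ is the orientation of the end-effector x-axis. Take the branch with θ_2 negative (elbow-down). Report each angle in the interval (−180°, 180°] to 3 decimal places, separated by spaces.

120.002 -90.004 -59.998

wrist centre = target − a_3·(cos φ, sin φ) = (-1.7682, 7.0620)
cos θ_2 = (52.9982−7²−2²)/(2·7·2) = -0.0001; θ_2 = -90.0037° (elbow-down)
β = atan2(7.0620,-1.7682) = 104.0565°; ψ = atan2(-2.0000,6.9999) = -15.9457°
θ_1 = β − ψ = 120.0022°
θ_3 = φ − θ_1 − θ_2 = -59.9985° (wrapped to (-180°,180°])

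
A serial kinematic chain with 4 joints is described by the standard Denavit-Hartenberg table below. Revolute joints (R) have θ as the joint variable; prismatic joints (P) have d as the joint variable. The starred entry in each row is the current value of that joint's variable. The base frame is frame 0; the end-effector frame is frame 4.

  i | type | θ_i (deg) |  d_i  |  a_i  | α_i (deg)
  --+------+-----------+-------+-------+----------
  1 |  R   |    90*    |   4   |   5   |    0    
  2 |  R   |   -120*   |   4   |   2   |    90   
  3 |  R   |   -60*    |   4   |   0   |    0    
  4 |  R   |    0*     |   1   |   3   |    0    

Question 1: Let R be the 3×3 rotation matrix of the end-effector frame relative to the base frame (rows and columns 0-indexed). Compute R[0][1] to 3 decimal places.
0.750

End-effector y-axis (col 1 of R) = (0.7500,-0.4330,0.5000)
R[0][1] = 0.7500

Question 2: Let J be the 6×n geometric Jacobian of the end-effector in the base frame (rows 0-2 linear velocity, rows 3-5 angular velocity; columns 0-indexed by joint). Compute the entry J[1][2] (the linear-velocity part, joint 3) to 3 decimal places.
-1.299

axis z_2 = (-0.5000,-0.8660,0.0000); lever o_n−o_2 = (-1.2010,-5.0801,-2.5981)
cross product → J_v[:, 2] = (2.2500,-1.2990,1.5000)
J_ω[:, 2] = z_2
entry J[1][2] = -1.2990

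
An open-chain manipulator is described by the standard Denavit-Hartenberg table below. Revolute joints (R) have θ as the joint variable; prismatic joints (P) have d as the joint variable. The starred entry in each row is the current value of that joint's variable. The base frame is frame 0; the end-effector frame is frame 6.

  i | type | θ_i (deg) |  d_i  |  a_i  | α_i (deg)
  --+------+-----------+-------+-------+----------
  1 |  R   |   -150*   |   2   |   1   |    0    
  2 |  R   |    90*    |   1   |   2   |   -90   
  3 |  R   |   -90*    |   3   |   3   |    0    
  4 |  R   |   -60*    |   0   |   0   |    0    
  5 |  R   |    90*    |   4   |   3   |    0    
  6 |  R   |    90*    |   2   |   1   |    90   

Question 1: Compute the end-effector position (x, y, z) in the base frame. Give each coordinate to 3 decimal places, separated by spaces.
9.111 0.219 8.098

after link 1: o_1 = (-0.8660, -0.5000, 2.0000)
after link 2: o_2 = (0.1340, -2.2321, 3.0000)
after link 3: o_3 = (2.7321, -0.7321, 6.0000)
after link 4: o_4 = (2.7321, -0.7321, 6.0000)
after link 5: o_5 = (6.9462, -0.0311, 8.5981)
after link 6: o_6 = (9.1112, 0.2189, 8.0981)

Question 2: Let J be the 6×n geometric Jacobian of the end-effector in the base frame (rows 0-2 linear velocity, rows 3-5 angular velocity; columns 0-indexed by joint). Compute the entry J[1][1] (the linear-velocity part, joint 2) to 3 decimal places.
axis z_1 = (0.0000,0.0000,1.0000); lever o_n−o_1 = (9.9772,0.7189,6.0981)
cross product → J_v[:, 1] = (-0.7189,9.9772,0.0000)
J_ω[:, 1] = z_1
entry J[1][1] = 9.9772

9.977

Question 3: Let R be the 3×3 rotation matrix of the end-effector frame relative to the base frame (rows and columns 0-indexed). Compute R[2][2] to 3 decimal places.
End-effector z-axis (col 2 of R) = (0.2500,-0.4330,0.8660)
R[2][2] = 0.8660

0.866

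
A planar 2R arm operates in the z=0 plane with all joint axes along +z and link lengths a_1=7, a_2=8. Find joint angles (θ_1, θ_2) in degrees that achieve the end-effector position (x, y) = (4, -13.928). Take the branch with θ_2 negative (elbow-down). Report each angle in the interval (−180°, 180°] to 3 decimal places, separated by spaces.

-57.950 -30.006

cos θ_2 = (209.9892−7²−8²)/(2·7·8) = 0.8660; θ_2 = -30.0058° (elbow-down)
β = atan2(-13.9280,4.0000) = -73.9764°; ψ = atan2(-4.0007,13.9278) = -16.0265°
θ_1 = β − ψ = -57.9499°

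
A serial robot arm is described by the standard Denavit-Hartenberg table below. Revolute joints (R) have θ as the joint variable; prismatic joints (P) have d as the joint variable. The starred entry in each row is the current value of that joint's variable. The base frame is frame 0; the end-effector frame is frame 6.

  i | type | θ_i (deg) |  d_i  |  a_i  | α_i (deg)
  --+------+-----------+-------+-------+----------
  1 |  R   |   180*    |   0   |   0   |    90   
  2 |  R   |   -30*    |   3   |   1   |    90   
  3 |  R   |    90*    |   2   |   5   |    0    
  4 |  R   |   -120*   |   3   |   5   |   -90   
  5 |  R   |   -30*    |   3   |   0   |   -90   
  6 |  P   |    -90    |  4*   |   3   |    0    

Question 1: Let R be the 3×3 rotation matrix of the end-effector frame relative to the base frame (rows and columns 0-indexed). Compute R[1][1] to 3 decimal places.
-0.433

End-effector y-axis (col 1 of R) = (-0.3995,-0.4330,-0.8080)
R[1][1] = -0.4330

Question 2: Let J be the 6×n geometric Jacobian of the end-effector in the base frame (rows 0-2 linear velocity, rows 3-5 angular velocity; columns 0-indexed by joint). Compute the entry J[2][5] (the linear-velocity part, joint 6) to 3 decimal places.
prismatic axis z_5 = (-0.8080,-0.2500,0.5335)
J_v[:, 5] = z_5; J_ω[:, 5] = (0,0,0)
entry J[2][5] = 0.5335

0.533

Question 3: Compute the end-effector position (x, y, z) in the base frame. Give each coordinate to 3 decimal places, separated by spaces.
after link 1: o_1 = (0.0000, 0.0000, 0.0000)
after link 2: o_2 = (-0.8660, 3.0000, -0.5000)
after link 3: o_3 = (0.1340, 8.0000, -2.2321)
after link 4: o_4 = (-2.1160, 5.5000, -6.9952)
after link 5: o_5 = (-3.4151, 8.0981, -7.7452)
after link 6: o_6 = (-7.9462, 9.6962, -6.3612)

-7.946 9.696 -6.361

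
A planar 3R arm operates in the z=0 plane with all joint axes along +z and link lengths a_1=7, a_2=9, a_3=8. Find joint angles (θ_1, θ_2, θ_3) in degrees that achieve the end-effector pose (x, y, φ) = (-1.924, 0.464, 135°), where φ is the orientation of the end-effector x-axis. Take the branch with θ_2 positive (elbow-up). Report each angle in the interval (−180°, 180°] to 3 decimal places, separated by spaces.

wrist centre = target − a_3·(cos φ, sin φ) = (3.7329, -5.1929)
cos θ_2 = (40.8999−7²−9²)/(2·7·9) = -0.7071; θ_2 = 135.0030° (elbow-up)
β = atan2(-5.1929,3.7329) = -54.2897°; ψ = atan2(6.3636,0.6357) = 84.2952°
θ_1 = β − ψ = -138.5850°
θ_3 = φ − θ_1 − θ_2 = 138.5820° (wrapped to (-180°,180°])

-138.585 135.003 138.582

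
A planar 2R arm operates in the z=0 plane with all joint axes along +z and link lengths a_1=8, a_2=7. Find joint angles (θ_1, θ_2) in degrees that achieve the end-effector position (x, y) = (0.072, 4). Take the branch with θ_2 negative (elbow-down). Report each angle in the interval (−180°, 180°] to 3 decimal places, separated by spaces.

149.997 -150.000

cos θ_2 = (16.0052−8²−7²)/(2·8·7) = -0.8660; θ_2 = -150.0000° (elbow-down)
β = atan2(4.0000,0.0720) = 88.9688°; ψ = atan2(-3.5000,1.9378) = -61.0283°
θ_1 = β − ψ = 149.9971°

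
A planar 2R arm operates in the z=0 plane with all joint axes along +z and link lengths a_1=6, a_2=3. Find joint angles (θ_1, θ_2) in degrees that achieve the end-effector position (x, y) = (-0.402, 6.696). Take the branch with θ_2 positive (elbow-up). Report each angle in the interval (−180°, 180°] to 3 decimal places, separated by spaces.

66.870 90.003

cos θ_2 = (44.9980−6²−3²)/(2·6·3) = -0.0001; θ_2 = 90.0032° (elbow-up)
β = atan2(6.6960,-0.4020) = 93.4357°; ψ = atan2(3.0000,5.9998) = 26.5657°
θ_1 = β − ψ = 66.8700°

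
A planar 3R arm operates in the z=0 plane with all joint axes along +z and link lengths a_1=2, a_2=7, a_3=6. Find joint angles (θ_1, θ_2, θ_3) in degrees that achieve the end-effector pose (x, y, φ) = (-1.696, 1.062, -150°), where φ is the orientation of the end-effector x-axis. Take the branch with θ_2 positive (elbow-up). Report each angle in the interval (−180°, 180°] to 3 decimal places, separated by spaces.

-90.004 150.002 150.003

wrist centre = target − a_3·(cos φ, sin φ) = (3.5002, 4.0620)
cos θ_2 = (28.7509−2²−7²)/(2·2·7) = -0.8660; θ_2 = 150.0015° (elbow-up)
β = atan2(4.0620,3.5002) = 49.2491°; ψ = atan2(3.4998,-4.0623) = 139.2536°
θ_1 = β − ψ = -90.0045°
θ_3 = φ − θ_1 − θ_2 = 150.0029° (wrapped to (-180°,180°])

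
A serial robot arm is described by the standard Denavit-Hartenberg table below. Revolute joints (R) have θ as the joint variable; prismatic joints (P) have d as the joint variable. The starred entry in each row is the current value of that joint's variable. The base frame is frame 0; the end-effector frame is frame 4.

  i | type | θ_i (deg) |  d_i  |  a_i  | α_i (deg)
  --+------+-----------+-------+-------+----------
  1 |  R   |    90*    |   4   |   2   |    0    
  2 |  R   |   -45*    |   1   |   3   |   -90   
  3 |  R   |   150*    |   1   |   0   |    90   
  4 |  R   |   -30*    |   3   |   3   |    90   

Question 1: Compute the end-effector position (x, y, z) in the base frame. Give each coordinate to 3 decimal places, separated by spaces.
1.945 3.237 1.103

after link 1: o_1 = (0.0000, 2.0000, 4.0000)
after link 2: o_2 = (2.1213, 4.1213, 5.0000)
after link 3: o_3 = (1.4142, 4.8284, 5.0000)
after link 4: o_4 = (1.9445, 3.2374, 1.1029)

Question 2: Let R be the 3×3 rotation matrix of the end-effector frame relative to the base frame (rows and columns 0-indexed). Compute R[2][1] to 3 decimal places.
-0.866

End-effector y-axis (col 1 of R) = (0.3536,0.3536,-0.8660)
R[2][1] = -0.8660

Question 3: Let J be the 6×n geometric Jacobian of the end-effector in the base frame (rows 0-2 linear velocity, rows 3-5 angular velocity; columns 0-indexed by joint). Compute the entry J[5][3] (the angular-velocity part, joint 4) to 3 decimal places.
axis z_3 = (0.3536,0.3536,-0.8660); lever o_n−o_3 = (0.5303,-1.5910,-3.8971)
cross product → J_v[:, 3] = (-2.7557,0.9186,-0.7500)
J_ω[:, 3] = z_3
entry J[5][3] = -0.8660

-0.866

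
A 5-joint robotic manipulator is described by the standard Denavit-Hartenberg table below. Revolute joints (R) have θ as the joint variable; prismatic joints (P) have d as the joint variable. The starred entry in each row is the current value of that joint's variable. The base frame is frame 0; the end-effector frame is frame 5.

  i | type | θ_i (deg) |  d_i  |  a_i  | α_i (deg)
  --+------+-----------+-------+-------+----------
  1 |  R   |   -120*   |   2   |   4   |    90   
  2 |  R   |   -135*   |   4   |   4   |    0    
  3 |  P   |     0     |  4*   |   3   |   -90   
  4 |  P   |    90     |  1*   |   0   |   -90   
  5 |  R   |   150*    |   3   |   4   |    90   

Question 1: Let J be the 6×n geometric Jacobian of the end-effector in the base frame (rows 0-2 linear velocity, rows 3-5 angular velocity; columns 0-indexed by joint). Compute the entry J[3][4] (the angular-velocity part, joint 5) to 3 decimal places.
axis z_4 = (-0.3536,-0.6124,0.7071); lever o_n−o_4 = (-3.3536,1.1197,3.5355)
cross product → J_v[:, 4] = (-2.9568,-1.1213,-2.4495)
J_ω[:, 4] = z_4
entry J[3][4] = -0.3536

-0.354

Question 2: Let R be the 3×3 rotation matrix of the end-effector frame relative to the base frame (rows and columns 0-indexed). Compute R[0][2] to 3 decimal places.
0.739

End-effector z-axis (col 2 of R) = (0.7392,0.2803,0.6124)
R[0][2] = 0.7392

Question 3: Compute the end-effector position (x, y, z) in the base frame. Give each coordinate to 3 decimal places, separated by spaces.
-10.160 5.330 -0.121

after link 1: o_1 = (-2.0000, -3.4641, 2.0000)
after link 2: o_2 = (-4.0499, 0.9854, -0.8284)
after link 3: o_3 = (-6.4533, 4.8225, -2.9497)
after link 4: o_4 = (-6.8069, 4.2101, -3.6569)
after link 5: o_5 = (-10.1604, 5.3298, -0.1213)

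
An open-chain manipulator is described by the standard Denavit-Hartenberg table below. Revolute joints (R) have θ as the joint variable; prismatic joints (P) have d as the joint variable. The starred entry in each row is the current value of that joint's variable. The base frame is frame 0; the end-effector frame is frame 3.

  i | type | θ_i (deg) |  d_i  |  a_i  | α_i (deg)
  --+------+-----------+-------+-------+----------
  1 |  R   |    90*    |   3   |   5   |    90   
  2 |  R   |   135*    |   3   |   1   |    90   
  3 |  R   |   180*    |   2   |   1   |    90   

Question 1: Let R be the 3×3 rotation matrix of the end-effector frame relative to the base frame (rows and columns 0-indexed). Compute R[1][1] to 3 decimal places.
0.707

End-effector y-axis (col 1 of R) = (0.0000,0.7071,0.7071)
R[1][1] = 0.7071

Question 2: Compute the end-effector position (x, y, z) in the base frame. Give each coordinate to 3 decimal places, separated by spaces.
3.000 6.414 4.414

after link 1: o_1 = (0.0000, 5.0000, 3.0000)
after link 2: o_2 = (3.0000, 4.2929, 3.7071)
after link 3: o_3 = (3.0000, 6.4142, 4.4142)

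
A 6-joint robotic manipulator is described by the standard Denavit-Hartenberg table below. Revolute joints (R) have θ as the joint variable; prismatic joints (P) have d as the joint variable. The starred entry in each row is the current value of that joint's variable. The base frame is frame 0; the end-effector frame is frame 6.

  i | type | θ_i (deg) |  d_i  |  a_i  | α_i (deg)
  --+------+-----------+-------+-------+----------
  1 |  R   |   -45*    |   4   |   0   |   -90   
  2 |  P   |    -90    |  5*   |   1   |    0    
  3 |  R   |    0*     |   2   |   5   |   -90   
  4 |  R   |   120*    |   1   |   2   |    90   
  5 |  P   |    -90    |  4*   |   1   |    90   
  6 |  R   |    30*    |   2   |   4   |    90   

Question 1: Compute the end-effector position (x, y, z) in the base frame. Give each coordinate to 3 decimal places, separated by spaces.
0.379 5.278 15.196

after link 1: o_1 = (0.0000, 0.0000, 4.0000)
after link 2: o_2 = (3.5355, 3.5355, 5.0000)
after link 3: o_3 = (4.9497, 4.9497, 10.0000)
after link 4: o_4 = (4.4321, 3.0179, 9.0000)
after link 5: o_5 = (2.3108, 2.3108, 12.4641)
after link 6: o_6 = (0.3789, 5.2779, 15.1962)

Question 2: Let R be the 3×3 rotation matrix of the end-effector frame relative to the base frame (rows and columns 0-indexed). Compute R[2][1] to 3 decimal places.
End-effector y-axis (col 1 of R) = (0.6124,0.6124,0.5000)
R[2][1] = 0.5000

0.500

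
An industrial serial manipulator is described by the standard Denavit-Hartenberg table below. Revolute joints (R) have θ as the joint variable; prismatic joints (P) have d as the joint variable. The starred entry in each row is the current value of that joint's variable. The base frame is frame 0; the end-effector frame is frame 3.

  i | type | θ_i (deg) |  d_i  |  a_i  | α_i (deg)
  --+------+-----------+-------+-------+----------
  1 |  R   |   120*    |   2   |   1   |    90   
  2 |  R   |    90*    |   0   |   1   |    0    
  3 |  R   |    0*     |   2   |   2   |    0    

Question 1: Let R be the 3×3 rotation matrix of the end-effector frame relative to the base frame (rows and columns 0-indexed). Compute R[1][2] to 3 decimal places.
0.500

End-effector z-axis (col 2 of R) = (0.8660,0.5000,0.0000)
R[1][2] = 0.5000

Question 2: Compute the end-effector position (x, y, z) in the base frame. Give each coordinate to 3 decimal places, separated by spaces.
1.232 1.866 5.000

after link 1: o_1 = (-0.5000, 0.8660, 2.0000)
after link 2: o_2 = (-0.5000, 0.8660, 3.0000)
after link 3: o_3 = (1.2321, 1.8660, 5.0000)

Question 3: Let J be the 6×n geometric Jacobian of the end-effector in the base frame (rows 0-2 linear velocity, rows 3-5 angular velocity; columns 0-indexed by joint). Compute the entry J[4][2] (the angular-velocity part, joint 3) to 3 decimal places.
axis z_2 = (0.8660,0.5000,0.0000); lever o_n−o_2 = (1.7321,1.0000,2.0000)
cross product → J_v[:, 2] = (1.0000,-1.7321,0.0000)
J_ω[:, 2] = z_2
entry J[4][2] = 0.5000

0.500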